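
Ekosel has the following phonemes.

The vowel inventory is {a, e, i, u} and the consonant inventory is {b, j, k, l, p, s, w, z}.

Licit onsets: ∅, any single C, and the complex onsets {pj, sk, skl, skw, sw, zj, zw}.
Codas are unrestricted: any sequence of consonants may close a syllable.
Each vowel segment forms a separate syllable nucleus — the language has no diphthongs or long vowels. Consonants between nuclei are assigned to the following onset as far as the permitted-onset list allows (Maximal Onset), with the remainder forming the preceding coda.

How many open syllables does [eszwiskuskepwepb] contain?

2

Vowels present: e, i, u, e, e; each is a nucleus, giving 5 syllables.
σ1/σ2 boundary: /szw/ splits as /s/ + /zw/ (/zw/ is the longest suffix that is a licit onset).
σ2/σ3 boundary: cluster /sk/ — /sk/ is itself a permitted onset, so the whole cluster goes right; preceding coda = ∅.
σ3/σ4 boundary: /sk/ is a licit onset in full, so it all attaches to the next syllable.
σ4/σ5 boundary: /pw/; trying suffixes from longest down, /w/ is the first permitted one, so coda /p/ | onset /w/.
Syllabification: es.zwi.sku.skep.wepb.
Classifying each syllable: /es/ (closed), /zwi/ (open), /sku/ (open), /skep/ (closed), /wepb/ (closed).
Open syllables: 2.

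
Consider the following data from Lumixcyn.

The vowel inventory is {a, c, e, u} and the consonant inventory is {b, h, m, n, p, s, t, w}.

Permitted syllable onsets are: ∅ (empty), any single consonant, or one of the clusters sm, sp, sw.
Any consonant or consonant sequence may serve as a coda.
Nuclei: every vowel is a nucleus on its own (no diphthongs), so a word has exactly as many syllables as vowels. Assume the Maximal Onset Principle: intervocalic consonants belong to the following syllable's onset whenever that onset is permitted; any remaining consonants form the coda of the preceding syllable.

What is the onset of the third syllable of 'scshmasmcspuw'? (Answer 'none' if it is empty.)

Vowels present: c, a, c, u; each is a nucleus, giving 4 syllables.
Between /c/ (V1) and /a/ (V2): cluster /shm/ — the longest permitted-onset suffix is /m/; onset = /m/, preceding coda = /sh/.
Between /a/ (V2) and /c/ (V3): /sm/ is a licit onset in full, so it all attaches to the next syllable.
Between /c/ (V3) and /u/ (V4): cluster /sp/ — /sp/ is itself a permitted onset, so the whole cluster goes right; preceding coda = ∅.
Result: scsh.ma.smc.spuw.
Syllable 3 is /smc/: onset /sm/, nucleus /c/, coda ∅.

sm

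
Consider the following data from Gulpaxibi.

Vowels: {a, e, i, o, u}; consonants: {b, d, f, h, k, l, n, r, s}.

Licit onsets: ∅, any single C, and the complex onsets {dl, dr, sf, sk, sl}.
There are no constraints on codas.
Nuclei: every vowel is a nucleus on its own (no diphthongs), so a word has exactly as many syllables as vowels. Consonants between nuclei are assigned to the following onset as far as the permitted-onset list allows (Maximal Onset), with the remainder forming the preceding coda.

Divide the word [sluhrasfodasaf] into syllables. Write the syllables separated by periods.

The vowels are u, a, o, a, a — 5 nuclei, so 5 syllables.
Between /u/ (V1) and /a/ (V2): /hr/ splits as /h/ + /r/ (/r/ is the longest suffix that is a licit onset).
Between /a/ (V2) and /o/ (V3): /sf/ is a licit onset in full, so it all attaches to the next syllable.
Between /o/ (V3) and /a/ (V4): /d/ → onset of the next syllable (single consonants are always licit onsets).
Between /a/ (V4) and /a/ (V5): /s/ is a single consonant, so it becomes the next onset.

sluh.ra.sfo.da.saf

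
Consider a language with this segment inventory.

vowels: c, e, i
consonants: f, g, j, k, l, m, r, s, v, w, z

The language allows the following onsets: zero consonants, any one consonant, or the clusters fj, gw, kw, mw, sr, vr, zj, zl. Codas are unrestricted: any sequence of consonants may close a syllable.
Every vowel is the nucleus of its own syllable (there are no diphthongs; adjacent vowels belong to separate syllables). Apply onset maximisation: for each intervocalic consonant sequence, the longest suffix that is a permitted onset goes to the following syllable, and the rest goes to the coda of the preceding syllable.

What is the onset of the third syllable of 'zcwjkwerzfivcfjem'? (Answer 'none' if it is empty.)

Vowels present: c, e, i, c, e; each is a nucleus, giving 5 syllables.
σ1/σ2 boundary: cluster /wjkw/ — the longest permitted-onset suffix is /kw/; onset = /kw/, preceding coda = /wj/.
σ2/σ3 boundary: cluster /rzf/ — the longest permitted-onset suffix is /f/; onset = /f/, preceding coda = /rz/.
σ3/σ4 boundary: just /v/ — single C goes to the following onset.
σ4/σ5 boundary: /fj/ — entire cluster is a permitted onset → onset /fj/, coda ∅.
So the parse is zcwj.kwerz.fi.vc.fjem.
Syllable 3 is /fi/: onset /f/, nucleus /i/, coda ∅.

f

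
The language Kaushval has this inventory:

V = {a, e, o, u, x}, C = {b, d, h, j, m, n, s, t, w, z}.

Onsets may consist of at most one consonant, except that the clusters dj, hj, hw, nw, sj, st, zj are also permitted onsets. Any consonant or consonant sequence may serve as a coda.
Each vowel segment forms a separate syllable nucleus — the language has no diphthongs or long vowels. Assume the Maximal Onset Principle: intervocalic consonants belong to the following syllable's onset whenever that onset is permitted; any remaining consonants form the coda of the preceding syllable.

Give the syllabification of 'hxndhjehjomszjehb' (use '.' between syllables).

hxnd.hje.hjoms.zjehb

Vowels present: x, e, o, e; each is a nucleus, giving 4 syllables.
Between /x/ (V1) and /e/ (V2): /ndhj/; trying suffixes from longest down, /hj/ is the first permitted one, so coda /nd/ | onset /hj/.
Between /e/ (V2) and /o/ (V3): /hj/ — entire cluster is a permitted onset → onset /hj/, coda ∅.
Between /o/ (V3) and /e/ (V4): /mszj/; trying suffixes from longest down, /zj/ is the first permitted one, so coda /ms/ | onset /zj/.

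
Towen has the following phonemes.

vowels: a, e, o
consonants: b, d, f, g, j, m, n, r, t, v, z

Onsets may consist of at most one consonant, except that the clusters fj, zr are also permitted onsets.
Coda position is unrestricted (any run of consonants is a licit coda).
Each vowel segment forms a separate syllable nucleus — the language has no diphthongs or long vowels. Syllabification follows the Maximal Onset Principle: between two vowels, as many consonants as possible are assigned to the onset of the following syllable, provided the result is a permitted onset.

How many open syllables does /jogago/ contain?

3

Nuclei (vowels): o, a, o → 3 syllables.
σ1/σ2 boundary: just /g/ — single C goes to the following onset.
σ2/σ3 boundary: /g/ → onset of the next syllable (single consonants are always licit onsets).
Putting it together: jo.ga.go.
Classifying each syllable: /jo/ (open), /ga/ (open), /go/ (open).
Open syllables: 3.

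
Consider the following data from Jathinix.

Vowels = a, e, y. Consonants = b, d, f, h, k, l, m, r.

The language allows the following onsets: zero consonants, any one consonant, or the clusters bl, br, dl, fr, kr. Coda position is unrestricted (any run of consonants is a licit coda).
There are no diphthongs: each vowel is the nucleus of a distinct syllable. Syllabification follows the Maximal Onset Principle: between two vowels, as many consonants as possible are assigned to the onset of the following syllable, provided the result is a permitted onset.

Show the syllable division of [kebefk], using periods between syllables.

ke.befk

Nuclei (vowels): e, e → 2 syllables.
V1 /e/ – V2 /e/: /b/ is a single consonant, so it becomes the next onset.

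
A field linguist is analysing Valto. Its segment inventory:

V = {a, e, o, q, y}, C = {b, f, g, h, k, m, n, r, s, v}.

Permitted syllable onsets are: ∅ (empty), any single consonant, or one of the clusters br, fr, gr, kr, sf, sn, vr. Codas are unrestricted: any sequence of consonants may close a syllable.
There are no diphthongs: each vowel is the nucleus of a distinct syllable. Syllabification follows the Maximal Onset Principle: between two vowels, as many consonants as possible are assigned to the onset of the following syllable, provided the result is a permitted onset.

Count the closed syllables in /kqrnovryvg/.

2

Nuclei (vowels): q, o, y → 3 syllables.
Between /q/ (V1) and /o/ (V2): cluster /rn/ — the longest permitted-onset suffix is /n/; onset = /n/, preceding coda = /r/.
Between /o/ (V2) and /y/ (V3): /vr/ is a licit onset in full, so it all attaches to the next syllable.
Result: kqr.no.vryvg.
Classifying each syllable: /kqr/ (closed), /no/ (open), /vryvg/ (closed).
Closed syllables: 2.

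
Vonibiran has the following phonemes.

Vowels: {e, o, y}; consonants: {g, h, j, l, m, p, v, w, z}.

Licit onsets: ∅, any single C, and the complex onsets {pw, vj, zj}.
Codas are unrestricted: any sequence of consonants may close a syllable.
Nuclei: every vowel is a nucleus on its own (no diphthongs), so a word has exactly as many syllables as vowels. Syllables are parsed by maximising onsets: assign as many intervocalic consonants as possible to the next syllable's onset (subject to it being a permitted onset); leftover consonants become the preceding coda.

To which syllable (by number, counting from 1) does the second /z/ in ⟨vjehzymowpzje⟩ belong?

Nuclei (vowels): e, y, o, e → 4 syllables.
σ1/σ2 boundary: /hz/; trying suffixes from longest down, /z/ is the first permitted one, so coda /h/ | onset /z/.
σ2/σ3 boundary: /m/ → onset of the next syllable (single consonants are always licit onsets).
σ3/σ4 boundary: cluster /wpzj/ — the longest permitted-onset suffix is /zj/; onset = /zj/, preceding coda = /wp/.
Result: vjeh.zy.mowp.zje.
The second /z/ is in the onset of syllable 4 (/zje/).

4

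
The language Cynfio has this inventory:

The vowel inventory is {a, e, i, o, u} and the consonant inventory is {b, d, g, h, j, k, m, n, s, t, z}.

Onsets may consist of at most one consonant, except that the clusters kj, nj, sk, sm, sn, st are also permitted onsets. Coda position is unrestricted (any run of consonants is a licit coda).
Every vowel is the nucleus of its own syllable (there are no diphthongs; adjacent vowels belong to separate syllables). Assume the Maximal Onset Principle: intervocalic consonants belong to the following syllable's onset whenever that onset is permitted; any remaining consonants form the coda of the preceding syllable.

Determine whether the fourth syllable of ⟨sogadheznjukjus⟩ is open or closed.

open

Nuclei (vowels): o, a, e, u, u → 5 syllables.
Between /o/ (V1) and /a/ (V2): /g/ is a single consonant, so it becomes the next onset.
Between /a/ (V2) and /e/ (V3): /dh/ — longest licit onset from the right is /h/, leaving /d/ as coda.
Between /e/ (V3) and /u/ (V4): /znj/ — longest licit onset from the right is /nj/, leaving /z/ as coda.
Between /u/ (V4) and /u/ (V5): cluster /kj/ — /kj/ is itself a permitted onset, so the whole cluster goes right; preceding coda = ∅.
So the parse is so.gad.hez.nju.kjus.
Syllable 4 is /nju/; it ends in its nucleus with no coda, so it is open.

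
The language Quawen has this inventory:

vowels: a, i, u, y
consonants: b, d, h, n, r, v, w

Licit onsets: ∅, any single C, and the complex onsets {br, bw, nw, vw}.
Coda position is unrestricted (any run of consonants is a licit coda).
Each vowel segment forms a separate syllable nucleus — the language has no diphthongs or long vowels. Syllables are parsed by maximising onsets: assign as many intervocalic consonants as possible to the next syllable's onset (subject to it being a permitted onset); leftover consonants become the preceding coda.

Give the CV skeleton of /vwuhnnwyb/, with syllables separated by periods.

Nuclei (vowels): u, y → 2 syllables.
Between /u/ (V1) and /y/ (V2): /hnnw/ — longest licit onset from the right is /nw/, leaving /hn/ as coda.
So the parse is vwuhn.nwyb.
Mapping each syllable to C/V: /vwuhn/ → CCVCC, /nwyb/ → CCVC.

CCVCC.CCVC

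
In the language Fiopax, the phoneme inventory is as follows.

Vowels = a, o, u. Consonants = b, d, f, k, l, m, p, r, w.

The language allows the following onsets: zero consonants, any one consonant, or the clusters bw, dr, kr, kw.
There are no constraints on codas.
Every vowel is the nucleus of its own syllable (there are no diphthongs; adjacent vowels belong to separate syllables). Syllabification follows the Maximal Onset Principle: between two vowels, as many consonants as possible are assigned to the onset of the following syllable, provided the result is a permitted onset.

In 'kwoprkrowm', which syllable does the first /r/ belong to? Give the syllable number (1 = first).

1

Nuclei (vowels): o, o → 2 syllables.
Between /o/ (V1) and /o/ (V2): /prkr/; trying suffixes from longest down, /kr/ is the first permitted one, so coda /pr/ | onset /kr/.
Result: kwopr.krowm.
The first /r/ is in the coda of syllable 1 (/kwopr/).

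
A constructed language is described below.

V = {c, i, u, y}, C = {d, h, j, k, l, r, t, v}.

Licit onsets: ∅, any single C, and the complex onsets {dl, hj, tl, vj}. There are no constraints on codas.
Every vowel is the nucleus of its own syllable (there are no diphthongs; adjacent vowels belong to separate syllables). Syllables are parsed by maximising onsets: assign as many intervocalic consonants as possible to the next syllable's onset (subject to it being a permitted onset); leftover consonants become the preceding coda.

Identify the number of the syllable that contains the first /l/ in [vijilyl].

Vowels present: i, i, y; each is a nucleus, giving 3 syllables.
/i…i/ gap (V1→V2): just /j/ — single C goes to the following onset.
/i…y/ gap (V2→V3): /l/ → onset of the next syllable (single consonants are always licit onsets).
Putting it together: vi.ji.lyl.
The first /l/ is in the onset of syllable 3 (/lyl/).

3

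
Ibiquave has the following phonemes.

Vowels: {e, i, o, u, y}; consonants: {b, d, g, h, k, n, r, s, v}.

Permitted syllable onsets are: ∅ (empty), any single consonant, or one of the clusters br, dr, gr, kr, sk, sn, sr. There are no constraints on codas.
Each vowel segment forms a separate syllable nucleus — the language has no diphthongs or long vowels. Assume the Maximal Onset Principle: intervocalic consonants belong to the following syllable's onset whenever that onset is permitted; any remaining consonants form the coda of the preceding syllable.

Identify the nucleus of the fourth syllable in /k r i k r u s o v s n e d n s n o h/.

e

The vowels are i, u, o, e, o — 5 nuclei, so 5 syllables.
The fourth nucleus (vowel 4 from the left) is /e/.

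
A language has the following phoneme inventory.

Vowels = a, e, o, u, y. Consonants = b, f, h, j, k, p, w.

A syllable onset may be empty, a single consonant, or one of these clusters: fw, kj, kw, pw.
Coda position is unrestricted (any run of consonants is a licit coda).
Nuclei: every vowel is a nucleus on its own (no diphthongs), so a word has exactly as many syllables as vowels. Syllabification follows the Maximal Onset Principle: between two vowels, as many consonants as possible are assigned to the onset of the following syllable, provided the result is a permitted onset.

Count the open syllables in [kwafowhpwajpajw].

Nuclei (vowels): a, o, a, a → 4 syllables.
Between /a/ (V1) and /o/ (V2): /f/ is a single consonant, so it becomes the next onset.
Between /o/ (V2) and /a/ (V3): cluster /whpw/ — the longest permitted-onset suffix is /pw/; onset = /pw/, preceding coda = /wh/.
Between /a/ (V3) and /a/ (V4): /jp/ — longest licit onset from the right is /p/, leaving /j/ as coda.
So the parse is kwa.fowh.pwaj.pajw.
Classifying each syllable: /kwa/ (open), /fowh/ (closed), /pwaj/ (closed), /pajw/ (closed).
Open syllables: 1.

1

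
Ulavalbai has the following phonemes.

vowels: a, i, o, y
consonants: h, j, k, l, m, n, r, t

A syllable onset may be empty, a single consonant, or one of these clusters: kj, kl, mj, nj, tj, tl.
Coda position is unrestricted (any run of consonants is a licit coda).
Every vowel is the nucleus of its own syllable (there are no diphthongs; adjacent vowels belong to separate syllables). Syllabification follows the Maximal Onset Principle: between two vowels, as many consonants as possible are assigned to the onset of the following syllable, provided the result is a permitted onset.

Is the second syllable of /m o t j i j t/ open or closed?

The vowels are o, i — 2 nuclei, so 2 syllables.
σ1/σ2 boundary: /tj/ — entire cluster is a permitted onset → onset /tj/, coda ∅.
So the parse is mo.tjijt.
Syllable 2 is /tjijt/ with coda /jt/, so it is closed.

closed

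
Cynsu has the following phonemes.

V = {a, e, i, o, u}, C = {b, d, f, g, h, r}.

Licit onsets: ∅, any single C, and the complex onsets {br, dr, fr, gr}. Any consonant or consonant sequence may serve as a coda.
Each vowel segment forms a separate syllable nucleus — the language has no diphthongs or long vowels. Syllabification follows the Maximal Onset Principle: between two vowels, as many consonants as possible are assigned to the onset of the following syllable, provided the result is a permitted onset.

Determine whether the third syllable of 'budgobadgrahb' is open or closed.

closed

Nuclei (vowels): u, o, a, a → 4 syllables.
σ1/σ2 boundary: cluster /dg/ — the longest permitted-onset suffix is /g/; onset = /g/, preceding coda = /d/.
σ2/σ3 boundary: just /b/ — single C goes to the following onset.
σ3/σ4 boundary: cluster /dgr/ — the longest permitted-onset suffix is /gr/; onset = /gr/, preceding coda = /d/.
Putting it together: bud.go.bad.grahb.
Syllable 3 is /bad/ with coda /d/, so it is closed.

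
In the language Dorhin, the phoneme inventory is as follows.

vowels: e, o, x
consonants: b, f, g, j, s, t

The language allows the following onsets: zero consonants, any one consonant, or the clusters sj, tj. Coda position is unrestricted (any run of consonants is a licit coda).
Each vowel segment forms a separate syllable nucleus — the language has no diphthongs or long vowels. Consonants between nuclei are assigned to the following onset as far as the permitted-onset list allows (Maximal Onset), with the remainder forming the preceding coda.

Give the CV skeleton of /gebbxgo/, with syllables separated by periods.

Nuclei (vowels): e, x, o → 3 syllables.
/e…x/ gap (V1→V2): /bb/; trying suffixes from longest down, /b/ is the first permitted one, so coda /b/ | onset /b/.
/x…o/ gap (V2→V3): just /g/ — single C goes to the following onset.
So the parse is geb.bx.go.
Mapping each syllable to C/V: /geb/ → CVC, /bx/ → CV, /go/ → CV.

CVC.CV.CV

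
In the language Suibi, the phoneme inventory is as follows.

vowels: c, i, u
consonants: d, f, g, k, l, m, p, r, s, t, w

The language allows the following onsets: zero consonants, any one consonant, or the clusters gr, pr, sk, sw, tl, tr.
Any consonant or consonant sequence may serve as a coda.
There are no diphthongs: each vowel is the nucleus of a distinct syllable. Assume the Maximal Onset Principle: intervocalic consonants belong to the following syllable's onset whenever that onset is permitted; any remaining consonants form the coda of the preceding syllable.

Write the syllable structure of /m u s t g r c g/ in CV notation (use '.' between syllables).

CVCC.CCVC

Nuclei (vowels): u, c → 2 syllables.
σ1/σ2 boundary: /stgr/ — longest licit onset from the right is /gr/, leaving /st/ as coda.
Syllabification: must.grcg.
Mapping each syllable to C/V: /must/ → CVCC, /grcg/ → CCVC.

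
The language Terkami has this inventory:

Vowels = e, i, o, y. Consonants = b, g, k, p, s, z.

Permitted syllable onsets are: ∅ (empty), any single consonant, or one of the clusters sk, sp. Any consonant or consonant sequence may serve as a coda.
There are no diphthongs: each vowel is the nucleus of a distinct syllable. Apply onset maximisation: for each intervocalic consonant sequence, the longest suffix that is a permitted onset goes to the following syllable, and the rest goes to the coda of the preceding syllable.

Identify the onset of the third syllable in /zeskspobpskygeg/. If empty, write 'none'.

sk

Vowels present: e, o, y, e; each is a nucleus, giving 4 syllables.
Between /e/ (V1) and /o/ (V2): /sksp/ splits as /sk/ + /sp/ (/sp/ is the longest suffix that is a licit onset).
Between /o/ (V2) and /y/ (V3): /bpsk/ — longest licit onset from the right is /sk/, leaving /bp/ as coda.
Between /y/ (V3) and /e/ (V4): just /g/ — single C goes to the following onset.
So the parse is zesk.spobp.sky.geg.
Syllable 3 is /sky/: onset /sk/, nucleus /y/, coda ∅.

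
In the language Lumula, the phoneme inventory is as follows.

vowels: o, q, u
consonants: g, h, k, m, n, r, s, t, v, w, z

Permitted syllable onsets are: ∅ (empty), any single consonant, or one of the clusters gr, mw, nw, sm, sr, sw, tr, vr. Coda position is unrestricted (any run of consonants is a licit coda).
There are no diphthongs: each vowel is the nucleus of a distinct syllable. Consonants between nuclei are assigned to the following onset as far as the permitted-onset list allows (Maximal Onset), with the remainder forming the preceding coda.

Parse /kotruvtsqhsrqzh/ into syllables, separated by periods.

Vowels present: o, u, q, q; each is a nucleus, giving 4 syllables.
V1 /o/ – V2 /u/: /tr/ — entire cluster is a permitted onset → onset /tr/, coda ∅.
V2 /u/ – V3 /q/: /vts/; trying suffixes from longest down, /s/ is the first permitted one, so coda /vt/ | onset /s/.
V3 /q/ – V4 /q/: /hsr/ splits as /h/ + /sr/ (/sr/ is the longest suffix that is a licit onset).

ko.truvt.sqh.srqzh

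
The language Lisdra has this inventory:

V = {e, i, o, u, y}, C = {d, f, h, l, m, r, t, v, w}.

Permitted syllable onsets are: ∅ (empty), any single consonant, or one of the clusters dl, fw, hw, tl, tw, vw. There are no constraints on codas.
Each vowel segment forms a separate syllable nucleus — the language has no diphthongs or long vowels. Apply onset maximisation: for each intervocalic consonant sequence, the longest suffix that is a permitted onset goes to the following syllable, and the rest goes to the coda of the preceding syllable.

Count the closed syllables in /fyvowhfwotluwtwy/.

Nuclei (vowels): y, o, o, u, y → 5 syllables.
/y…o/ gap (V1→V2): just /v/ — single C goes to the following onset.
/o…o/ gap (V2→V3): /whfw/; trying suffixes from longest down, /fw/ is the first permitted one, so coda /wh/ | onset /fw/.
/o…u/ gap (V3→V4): cluster /tl/ — /tl/ is itself a permitted onset, so the whole cluster goes right; preceding coda = ∅.
/u…y/ gap (V4→V5): cluster /wtw/ — the longest permitted-onset suffix is /tw/; onset = /tw/, preceding coda = /w/.
Result: fy.vowh.fwo.tluw.twy.
Classifying each syllable: /fy/ (open), /vowh/ (closed), /fwo/ (open), /tluw/ (closed), /twy/ (open).
Closed syllables: 2.

2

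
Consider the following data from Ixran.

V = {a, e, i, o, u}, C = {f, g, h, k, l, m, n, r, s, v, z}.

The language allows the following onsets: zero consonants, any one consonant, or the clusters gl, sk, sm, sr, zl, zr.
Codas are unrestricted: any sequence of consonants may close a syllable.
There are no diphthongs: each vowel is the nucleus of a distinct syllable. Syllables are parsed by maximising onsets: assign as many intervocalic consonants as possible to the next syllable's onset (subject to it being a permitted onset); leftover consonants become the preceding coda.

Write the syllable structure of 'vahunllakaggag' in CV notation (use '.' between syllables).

CV.CVCC.CV.CVC.CVC

Vowels present: a, u, a, a, a; each is a nucleus, giving 5 syllables.
Between /a/ (V1) and /u/ (V2): /h/ is a single consonant, so it becomes the next onset.
Between /u/ (V2) and /a/ (V3): /nll/ — longest licit onset from the right is /l/, leaving /nl/ as coda.
Between /a/ (V3) and /a/ (V4): just /k/ — single C goes to the following onset.
Between /a/ (V4) and /a/ (V5): /gg/; trying suffixes from longest down, /g/ is the first permitted one, so coda /g/ | onset /g/.
Syllabification: va.hunl.la.kag.gag.
Mapping each syllable to C/V: /va/ → CV, /hunl/ → CVCC, /la/ → CV, /kag/ → CVC, /gag/ → CVC.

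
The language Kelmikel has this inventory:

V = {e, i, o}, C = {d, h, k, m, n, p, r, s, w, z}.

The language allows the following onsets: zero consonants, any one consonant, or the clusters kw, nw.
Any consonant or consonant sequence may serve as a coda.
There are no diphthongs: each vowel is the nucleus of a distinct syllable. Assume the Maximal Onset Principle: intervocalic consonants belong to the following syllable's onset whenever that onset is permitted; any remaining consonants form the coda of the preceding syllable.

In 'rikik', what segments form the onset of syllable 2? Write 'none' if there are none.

Vowels present: i, i; each is a nucleus, giving 2 syllables.
σ1/σ2 boundary: /k/ is a single consonant, so it becomes the next onset.
Syllabification: ri.kik.
Syllable 2 is /kik/: onset /k/, nucleus /i/, coda /k/.

k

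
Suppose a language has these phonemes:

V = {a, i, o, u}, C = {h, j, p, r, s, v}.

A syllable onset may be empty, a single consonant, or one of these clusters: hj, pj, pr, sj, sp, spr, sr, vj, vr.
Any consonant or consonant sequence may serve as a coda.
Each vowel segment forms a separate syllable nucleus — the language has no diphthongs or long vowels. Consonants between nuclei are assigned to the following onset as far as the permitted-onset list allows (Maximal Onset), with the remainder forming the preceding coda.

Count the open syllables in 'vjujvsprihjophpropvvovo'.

Vowels present: u, i, o, o, o, o; each is a nucleus, giving 6 syllables.
/u…i/ gap (V1→V2): /jvspr/ splits as /jv/ + /spr/ (/spr/ is the longest suffix that is a licit onset).
/i…o/ gap (V2→V3): /hj/ is a licit onset in full, so it all attaches to the next syllable.
/o…o/ gap (V3→V4): /phpr/; trying suffixes from longest down, /pr/ is the first permitted one, so coda /ph/ | onset /pr/.
/o…o/ gap (V4→V5): /pvv/ splits as /pv/ + /v/ (/v/ is the longest suffix that is a licit onset).
/o…o/ gap (V5→V6): /v/ is a single consonant, so it becomes the next onset.
Syllabification: vjujv.spri.hjoph.propv.vo.vo.
Classifying each syllable: /vjujv/ (closed), /spri/ (open), /hjoph/ (closed), /propv/ (closed), /vo/ (open), /vo/ (open).
Open syllables: 3.

3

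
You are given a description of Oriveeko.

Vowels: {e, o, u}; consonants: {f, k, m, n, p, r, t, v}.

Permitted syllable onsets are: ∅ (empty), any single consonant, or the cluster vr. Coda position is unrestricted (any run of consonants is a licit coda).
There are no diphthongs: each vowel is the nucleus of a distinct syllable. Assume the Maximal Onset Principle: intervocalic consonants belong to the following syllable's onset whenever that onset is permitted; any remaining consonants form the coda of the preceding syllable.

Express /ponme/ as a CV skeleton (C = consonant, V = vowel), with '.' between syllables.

Nuclei (vowels): o, e → 2 syllables.
/o…e/ gap (V1→V2): cluster /nm/ — the longest permitted-onset suffix is /m/; onset = /m/, preceding coda = /n/.
Putting it together: pon.me.
Mapping each syllable to C/V: /pon/ → CVC, /me/ → CV.

CVC.CV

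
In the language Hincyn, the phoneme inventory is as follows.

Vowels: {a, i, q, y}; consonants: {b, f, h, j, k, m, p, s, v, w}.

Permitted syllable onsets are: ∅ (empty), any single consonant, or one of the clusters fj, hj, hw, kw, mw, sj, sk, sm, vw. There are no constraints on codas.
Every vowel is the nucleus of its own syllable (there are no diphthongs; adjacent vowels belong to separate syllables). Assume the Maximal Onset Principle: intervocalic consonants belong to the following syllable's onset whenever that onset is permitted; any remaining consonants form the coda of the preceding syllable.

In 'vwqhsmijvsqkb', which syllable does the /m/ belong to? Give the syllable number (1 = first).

2

Vowels present: q, i, q; each is a nucleus, giving 3 syllables.
Between /q/ (V1) and /i/ (V2): /hsm/; trying suffixes from longest down, /sm/ is the first permitted one, so coda /h/ | onset /sm/.
Between /i/ (V2) and /q/ (V3): /jvs/ — longest licit onset from the right is /s/, leaving /jv/ as coda.
Putting it together: vwqh.smijv.sqkb.
The /m/ is in the onset of syllable 2 (/smijv/).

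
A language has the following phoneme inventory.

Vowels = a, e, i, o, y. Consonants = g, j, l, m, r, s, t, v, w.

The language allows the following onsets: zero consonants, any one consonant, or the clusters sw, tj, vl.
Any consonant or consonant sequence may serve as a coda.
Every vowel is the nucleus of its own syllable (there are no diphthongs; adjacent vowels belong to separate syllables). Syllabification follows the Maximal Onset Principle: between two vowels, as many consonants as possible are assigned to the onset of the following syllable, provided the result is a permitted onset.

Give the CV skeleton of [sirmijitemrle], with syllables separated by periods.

Nuclei (vowels): i, i, i, e, e → 5 syllables.
V1 /i/ – V2 /i/: /rm/; trying suffixes from longest down, /m/ is the first permitted one, so coda /r/ | onset /m/.
V2 /i/ – V3 /i/: /j/ is a single consonant, so it becomes the next onset.
V3 /i/ – V4 /e/: just /t/ — single C goes to the following onset.
V4 /e/ – V5 /e/: /mrl/ splits as /mr/ + /l/ (/l/ is the longest suffix that is a licit onset).
Syllabification: sir.mi.ji.temr.le.
Mapping each syllable to C/V: /sir/ → CVC, /mi/ → CV, /ji/ → CV, /temr/ → CVCC, /le/ → CV.

CVC.CV.CV.CVCC.CV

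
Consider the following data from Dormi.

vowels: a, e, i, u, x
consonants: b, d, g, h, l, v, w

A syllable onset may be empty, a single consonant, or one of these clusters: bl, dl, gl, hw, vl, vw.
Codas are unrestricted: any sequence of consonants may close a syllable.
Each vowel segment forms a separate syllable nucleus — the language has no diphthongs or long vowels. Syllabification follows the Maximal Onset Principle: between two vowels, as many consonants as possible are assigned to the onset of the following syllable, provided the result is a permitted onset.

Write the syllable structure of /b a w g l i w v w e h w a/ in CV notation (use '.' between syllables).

The vowels are a, i, e, a — 4 nuclei, so 4 syllables.
V1 /a/ – V2 /i/: cluster /wgl/ — the longest permitted-onset suffix is /gl/; onset = /gl/, preceding coda = /w/.
V2 /i/ – V3 /e/: /wvw/ — longest licit onset from the right is /vw/, leaving /w/ as coda.
V3 /e/ – V4 /a/: /hw/ — entire cluster is a permitted onset → onset /hw/, coda ∅.
Putting it together: baw.gliw.vwe.hwa.
Mapping each syllable to C/V: /baw/ → CVC, /gliw/ → CCVC, /vwe/ → CCV, /hwa/ → CCV.

CVC.CCVC.CCV.CCV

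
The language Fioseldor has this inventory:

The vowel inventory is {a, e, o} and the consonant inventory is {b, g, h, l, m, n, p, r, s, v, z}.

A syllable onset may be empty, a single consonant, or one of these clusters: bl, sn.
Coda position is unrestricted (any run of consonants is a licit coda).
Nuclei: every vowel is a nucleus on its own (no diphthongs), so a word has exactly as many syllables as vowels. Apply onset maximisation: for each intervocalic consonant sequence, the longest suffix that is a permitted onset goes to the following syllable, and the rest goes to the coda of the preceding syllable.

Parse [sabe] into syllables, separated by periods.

Nuclei (vowels): a, e → 2 syllables.
/a…e/ gap (V1→V2): /b/ → onset of the next syllable (single consonants are always licit onsets).

sa.be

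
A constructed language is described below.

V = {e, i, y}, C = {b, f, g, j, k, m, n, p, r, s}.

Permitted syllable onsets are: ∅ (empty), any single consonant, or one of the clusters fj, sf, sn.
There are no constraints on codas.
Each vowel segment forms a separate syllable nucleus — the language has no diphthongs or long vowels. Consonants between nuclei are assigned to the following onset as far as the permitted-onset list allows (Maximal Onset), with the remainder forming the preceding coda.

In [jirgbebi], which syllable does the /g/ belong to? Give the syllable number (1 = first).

1

Vowels present: i, e, i; each is a nucleus, giving 3 syllables.
Between /i/ (V1) and /e/ (V2): /rgb/; trying suffixes from longest down, /b/ is the first permitted one, so coda /rg/ | onset /b/.
Between /e/ (V2) and /i/ (V3): /b/ → onset of the next syllable (single consonants are always licit onsets).
Syllabification: jirg.be.bi.
The /g/ is in the coda of syllable 1 (/jirg/).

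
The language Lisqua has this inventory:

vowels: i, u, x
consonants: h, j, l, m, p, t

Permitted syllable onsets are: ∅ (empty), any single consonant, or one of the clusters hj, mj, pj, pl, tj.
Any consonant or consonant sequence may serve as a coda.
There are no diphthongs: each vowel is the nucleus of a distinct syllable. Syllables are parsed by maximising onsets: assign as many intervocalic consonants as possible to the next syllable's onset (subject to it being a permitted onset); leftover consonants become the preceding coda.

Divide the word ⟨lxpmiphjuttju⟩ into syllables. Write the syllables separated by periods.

lxp.mip.hjut.tju

The vowels are x, i, u, u — 4 nuclei, so 4 syllables.
V1 /x/ – V2 /i/: /pm/ — longest licit onset from the right is /m/, leaving /p/ as coda.
V2 /i/ – V3 /u/: /phj/; trying suffixes from longest down, /hj/ is the first permitted one, so coda /p/ | onset /hj/.
V3 /u/ – V4 /u/: /ttj/; trying suffixes from longest down, /tj/ is the first permitted one, so coda /t/ | onset /tj/.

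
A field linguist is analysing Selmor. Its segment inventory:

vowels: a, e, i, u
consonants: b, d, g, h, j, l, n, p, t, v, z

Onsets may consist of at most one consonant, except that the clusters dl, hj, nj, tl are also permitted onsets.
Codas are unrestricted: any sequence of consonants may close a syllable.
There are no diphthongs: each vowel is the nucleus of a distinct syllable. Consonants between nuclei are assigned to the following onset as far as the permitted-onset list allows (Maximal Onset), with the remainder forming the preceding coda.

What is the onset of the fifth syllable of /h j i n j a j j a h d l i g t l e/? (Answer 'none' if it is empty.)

Vowels present: i, a, a, i, e; each is a nucleus, giving 5 syllables.
/i…a/ gap (V1→V2): /nj/ — entire cluster is a permitted onset → onset /nj/, coda ∅.
/a…a/ gap (V2→V3): /jj/ splits as /j/ + /j/ (/j/ is the longest suffix that is a licit onset).
/a…i/ gap (V3→V4): /hdl/; trying suffixes from longest down, /dl/ is the first permitted one, so coda /h/ | onset /dl/.
/i…e/ gap (V4→V5): cluster /gtl/ — the longest permitted-onset suffix is /tl/; onset = /tl/, preceding coda = /g/.
Putting it together: hji.njaj.jah.dlig.tle.
Syllable 5 is /tle/: onset /tl/, nucleus /e/, coda ∅.

tl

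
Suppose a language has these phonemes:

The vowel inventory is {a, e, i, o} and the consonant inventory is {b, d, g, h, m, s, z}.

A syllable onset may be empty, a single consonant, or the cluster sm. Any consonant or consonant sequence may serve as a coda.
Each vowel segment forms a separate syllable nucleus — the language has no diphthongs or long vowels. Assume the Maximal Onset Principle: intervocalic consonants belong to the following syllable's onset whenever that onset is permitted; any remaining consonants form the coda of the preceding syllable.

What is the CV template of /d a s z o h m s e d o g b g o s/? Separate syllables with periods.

The vowels are a, o, e, o, o — 5 nuclei, so 5 syllables.
Between /a/ (V1) and /o/ (V2): /sz/ — longest licit onset from the right is /z/, leaving /s/ as coda.
Between /o/ (V2) and /e/ (V3): cluster /hms/ — the longest permitted-onset suffix is /s/; onset = /s/, preceding coda = /hm/.
Between /e/ (V3) and /o/ (V4): /d/ is a single consonant, so it becomes the next onset.
Between /o/ (V4) and /o/ (V5): /gbg/ — longest licit onset from the right is /g/, leaving /gb/ as coda.
Syllabification: das.zohm.se.dogb.gos.
Mapping each syllable to C/V: /das/ → CVC, /zohm/ → CVCC, /se/ → CV, /dogb/ → CVCC, /gos/ → CVC.

CVC.CVCC.CV.CVCC.CVC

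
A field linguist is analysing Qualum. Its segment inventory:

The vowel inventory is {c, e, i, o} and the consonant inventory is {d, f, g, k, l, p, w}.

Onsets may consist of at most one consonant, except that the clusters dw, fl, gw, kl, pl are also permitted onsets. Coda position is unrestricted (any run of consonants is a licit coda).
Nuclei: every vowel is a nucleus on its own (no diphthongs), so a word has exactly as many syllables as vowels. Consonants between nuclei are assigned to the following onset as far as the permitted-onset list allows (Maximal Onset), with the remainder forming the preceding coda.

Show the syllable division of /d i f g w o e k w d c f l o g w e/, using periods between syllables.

Nuclei (vowels): i, o, e, c, o, e → 6 syllables.
/i…o/ gap (V1→V2): cluster /fgw/ — the longest permitted-onset suffix is /gw/; onset = /gw/, preceding coda = /f/.
/o…e/ gap (V2→V3): hiatus — the boundary sits between the two vowels.
/e…c/ gap (V3→V4): /kwd/ — longest licit onset from the right is /d/, leaving /kw/ as coda.
/c…o/ gap (V4→V5): /fl/ — entire cluster is a permitted onset → onset /fl/, coda ∅.
/o…e/ gap (V5→V6): cluster /gw/ — /gw/ is itself a permitted onset, so the whole cluster goes right; preceding coda = ∅.

dif.gwo.ekw.dc.flo.gwe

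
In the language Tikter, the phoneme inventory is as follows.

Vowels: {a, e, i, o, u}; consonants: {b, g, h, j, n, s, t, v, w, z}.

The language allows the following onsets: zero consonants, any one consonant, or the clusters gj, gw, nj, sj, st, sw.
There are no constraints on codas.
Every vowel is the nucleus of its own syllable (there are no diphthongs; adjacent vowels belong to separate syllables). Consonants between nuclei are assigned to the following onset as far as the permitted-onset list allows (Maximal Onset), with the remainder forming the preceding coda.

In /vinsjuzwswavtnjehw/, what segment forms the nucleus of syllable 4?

Nuclei (vowels): i, u, a, e → 4 syllables.
The fourth nucleus (vowel 4 from the left) is /e/.

e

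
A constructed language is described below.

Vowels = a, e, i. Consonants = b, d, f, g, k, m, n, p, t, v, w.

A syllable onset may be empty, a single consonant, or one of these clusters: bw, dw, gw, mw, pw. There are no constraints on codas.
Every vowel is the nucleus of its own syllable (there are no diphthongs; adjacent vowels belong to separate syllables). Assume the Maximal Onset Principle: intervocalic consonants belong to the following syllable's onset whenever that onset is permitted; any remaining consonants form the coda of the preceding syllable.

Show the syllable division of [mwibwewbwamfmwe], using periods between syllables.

mwi.bwew.bwamf.mwe

The vowels are i, e, a, e — 4 nuclei, so 4 syllables.
σ1/σ2 boundary: /bw/ — entire cluster is a permitted onset → onset /bw/, coda ∅.
σ2/σ3 boundary: /wbw/; trying suffixes from longest down, /bw/ is the first permitted one, so coda /w/ | onset /bw/.
σ3/σ4 boundary: /mfmw/; trying suffixes from longest down, /mw/ is the first permitted one, so coda /mf/ | onset /mw/.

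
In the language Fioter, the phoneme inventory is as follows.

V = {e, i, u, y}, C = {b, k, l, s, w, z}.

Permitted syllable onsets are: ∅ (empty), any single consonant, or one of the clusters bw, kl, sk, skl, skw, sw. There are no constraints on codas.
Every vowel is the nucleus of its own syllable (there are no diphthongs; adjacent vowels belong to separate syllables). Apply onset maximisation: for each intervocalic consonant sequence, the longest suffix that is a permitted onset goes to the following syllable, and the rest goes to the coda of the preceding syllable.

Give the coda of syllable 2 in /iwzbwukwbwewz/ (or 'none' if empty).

kw

Nuclei (vowels): i, u, e → 3 syllables.
V1 /i/ – V2 /u/: /wzbw/; trying suffixes from longest down, /bw/ is the first permitted one, so coda /wz/ | onset /bw/.
V2 /u/ – V3 /e/: cluster /kwbw/ — the longest permitted-onset suffix is /bw/; onset = /bw/, preceding coda = /kw/.
Result: iwz.bwukw.bwewz.
Syllable 2 is /bwukw/: onset /bw/, nucleus /u/, coda /kw/.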